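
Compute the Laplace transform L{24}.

L{24} = 24 · L{1} = 24/s

Final answer: 24/s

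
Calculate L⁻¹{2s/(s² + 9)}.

This is the form c·s/(s² + a²) with a = 3, c = 2. L⁻¹ = 2·cos(3t)

Final answer: 2·cos(3t)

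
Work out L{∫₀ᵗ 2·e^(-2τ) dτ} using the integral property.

L{∫₀ᵗ f(τ)dτ} = F(s)/s with F(s) = 2/(s+2), so L{∫₀ᵗ 2·e^(-2τ) dτ} = 2/(s(s+2))

Final answer: 2/(s(s+2))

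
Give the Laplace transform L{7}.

L{7} = 7 · L{1} = 7/s

Final answer: 7/s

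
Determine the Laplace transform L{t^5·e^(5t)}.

L{t^n·e^(at)} = n!/(s-a)^(n+1), so L{t^5·e^(5t)} = 120/(s-5)^6

Final answer: 120/(s-5)^6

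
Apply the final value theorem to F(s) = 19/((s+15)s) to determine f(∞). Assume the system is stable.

f(∞) = lim_{s→0} sF(s) = lim_{s→0} 19/(s+15) = 19/15

Final answer: 19/15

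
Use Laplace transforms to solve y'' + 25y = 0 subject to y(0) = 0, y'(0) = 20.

L{y''} + 25L{y} = 0. s²Y - 0 - 20 + 25Y = 0. Y(s² + 25) = 20. Y = (20)/(s² + 25). Inverting: y(t) = 4sin(5t)

Final answer: y(t) = 4sin(5t)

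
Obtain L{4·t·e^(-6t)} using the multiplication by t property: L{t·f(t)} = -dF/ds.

Using L{t^n·e^(at)} = n!/(s-a)^(n+1), L{t·e^(-6t)} = 1/(s+6)^2, so L{4·t·e^(-6t)} = 4·1/(s+6)^2 = 4/(s+6)^2

Final answer: 4/(s+6)^2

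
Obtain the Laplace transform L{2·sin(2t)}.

L{sin(ωt)} = ω/(s² + ω²), so L{sin(2t)} = 2/(s² + 4). Then L{2·sin(2t)} = 2·2/(s² + 4) = 4/(s² + 4)

Final answer: 4/(s² + 4)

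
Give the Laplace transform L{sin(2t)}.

L{sin(ωt)} = ω/(s² + ω²), so L{sin(2t)} = 2/(s² + 4)

Final answer: 2/(s² + 4)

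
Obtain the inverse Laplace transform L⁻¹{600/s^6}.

L⁻¹{n!/s^(n+1)} = t^n with n=5. So L⁻¹{120/s^6} = t^5, and L⁻¹{600/s^6} = (600/120)·t^5 = 5·t^5

Final answer: 5·t^5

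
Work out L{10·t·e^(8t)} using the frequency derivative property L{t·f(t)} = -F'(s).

L{e^(8t)} = 1/(s-8). By frequency derivative: L{t·e^(8t)} = -d/ds[1/(s-8)] = -(-1)/(s-8)² = 1/(s-8)². Then L{10·t·e^(8t)} = 10·1/(s-8)² = 10/(s-8)²

Final answer: 10/(s-8)²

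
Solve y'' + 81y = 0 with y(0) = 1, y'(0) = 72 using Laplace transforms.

L{y''} + 81L{y} = 0. s²Y - s - 72 + 81Y = 0. Y(s² + 81) = s + 72. Y = (s + 72)/(s² + 81). Inverting: y(t) = cos(9t) + 8sin(9t)

Final answer: y(t) = cos(9t) + 8sin(9t)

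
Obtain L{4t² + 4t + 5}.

L{4t² + 4t + 5} = 4·2/s³ + 4/s² + 5/s = 8/s³ + 4/s² + 5/s

Final answer: 8/s³ + 4/s² + 5/s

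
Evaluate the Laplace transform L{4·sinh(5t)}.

L{sinh(ωt)} = ω/(s² - ω²), so L{sinh(5t)} = 5/(s² - 25). Then L{4·sinh(5t)} = 4·5/(s² - 25) = 20/(s² - 25)

Final answer: 20/(s² - 25)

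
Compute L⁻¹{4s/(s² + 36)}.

This is the form c·s/(s² + a²) with a = 6, c = 4. L⁻¹ = 4·cos(6t)

Final answer: 4·cos(6t)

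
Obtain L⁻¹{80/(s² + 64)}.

This is the form c·a/(s² + a²) with a = 8, c = 10. L⁻¹ = 10·sin(8t)

Final answer: 10·sin(8t)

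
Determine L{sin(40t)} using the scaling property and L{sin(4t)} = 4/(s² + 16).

Using L{f(at)} = (1/a)F(s/a) with a=10: L{sin(40t)} = (1/10) · 4/((s/10)² + 16) = (1/10) · 4·100/(s² + 1600) = 40/(s² + 1600)

Final answer: 40/(s² + 1600)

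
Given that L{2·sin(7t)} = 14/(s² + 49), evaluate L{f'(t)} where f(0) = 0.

L{f'(t)} = s·F(s) - f(0) = s·14/(s² + 49) - 0 = 14s/(s² + 49)

Final answer: 14s/(s² + 49)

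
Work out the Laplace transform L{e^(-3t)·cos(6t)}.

L{e^(at)·cos(ωt)} = (s-a)/((s-a)² + ω²), so L{e^(-3t)·cos(6t)} = (s+3)/((s+3)² + 36)

Final answer: (s+3)/((s+3)² + 36)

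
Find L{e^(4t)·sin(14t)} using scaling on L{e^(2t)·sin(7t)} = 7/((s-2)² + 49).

Scaling with a=2: L{e^(4t)·sin(14t)} = (1/2) · 7/((s/2-2)² + 49). Simplifying: 14/((s-4)² + 196)

Final answer: 14/((s-4)² + 196)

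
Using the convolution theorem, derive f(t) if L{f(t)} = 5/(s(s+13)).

5/(s(s+13)) = (5/s)·(1/(s+13)) = L{5}·L{e^(-13t)}. By convolution, f(t) = 5*e^(-13t) = ∫₀ᵗ 5·e^(-13τ) dτ = 5·(1 - e^(-13t))/13

Final answer: 5·(1 - e^(-13t))/13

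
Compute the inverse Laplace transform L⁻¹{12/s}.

L⁻¹{c/s} = c, so L⁻¹{12/s} = 12

Final answer: 12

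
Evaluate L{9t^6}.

L{t^n} = n!/s^(n+1). So L{9t^6} = 9·6!/s^7 = 6480/s^7

Final answer: 6480/s^7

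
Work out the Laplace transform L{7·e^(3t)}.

L{e^(at)} = 1/(s-a), so L{e^(3t)} = 1/(s-3). Then L{7·e^(3t)} = 7/(s-3)

Final answer: 7/(s-3)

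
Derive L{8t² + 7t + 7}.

L{8t² + 7t + 7} = 8·2/s³ + 7/s² + 7/s = 16/s³ + 7/s² + 7/s

Final answer: 16/s³ + 7/s² + 7/s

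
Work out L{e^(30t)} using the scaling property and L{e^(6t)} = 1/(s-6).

Using L{f(at)} = (1/a)F(s/a) with a=5 and f(t) = e^(6t): L{e^(30t)} = (1/5) · 1/((s/5)-6) = (1/5) · 5/(s-30) = 1/(s-30)

Final answer: 1/(s-30)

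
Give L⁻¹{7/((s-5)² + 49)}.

Form: b/((s-a)² + b²) → e^(at)sin(bt). With a=5, b=7

Final answer: e^(5t)·sin(7t)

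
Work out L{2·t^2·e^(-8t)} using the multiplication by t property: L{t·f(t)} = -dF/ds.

Using L{t^n·e^(at)} = n!/(s-a)^(n+1), L{t^2·e^(-8t)} = 2/(s+8)^3, so L{2·t^2·e^(-8t)} = 2·2/(s+8)^3 = 4/(s+8)^3

Final answer: 4/(s+8)^3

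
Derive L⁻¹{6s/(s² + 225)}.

This is the form c·s/(s² + a²) with a = 15, c = 6. L⁻¹ = 6·cos(15t)

Final answer: 6·cos(15t)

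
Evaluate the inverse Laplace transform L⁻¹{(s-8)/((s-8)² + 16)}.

Using frequency shift, L⁻¹{(s-8)/((s-8)² + 16)} = e^(8t)·cos(4t)

Final answer: e^(8t)·cos(4t)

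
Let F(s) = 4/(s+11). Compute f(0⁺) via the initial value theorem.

f(0⁺) = lim_{s→∞} s·4/(s+11) = lim_{s→∞} 4s/(s+11) = 4

Final answer: 4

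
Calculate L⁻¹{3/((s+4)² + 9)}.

Form: b/((s-a)² + b²) → e^(at)sin(bt). With a=-4, b=3

Final answer: e^(-4t)·sin(3t)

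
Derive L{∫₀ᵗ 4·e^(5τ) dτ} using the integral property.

L{∫₀ᵗ f(τ)dτ} = F(s)/s with F(s) = 4/(s-5), so L{∫₀ᵗ 4·e^(5τ) dτ} = 4/(s(s-5))

Final answer: 4/(s(s-5))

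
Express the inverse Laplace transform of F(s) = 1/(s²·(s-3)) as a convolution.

1/(s²·(s-3)) = (1/s^2)·(1/(s-3)) = L{t}·L{e^(3t)}. So f(t) = t*e^(3t) = ∫₀ᵗ τ·e^(3(t-τ)) dτ

Final answer: ∫₀ᵗ τ·e^(3(t-τ)) dτ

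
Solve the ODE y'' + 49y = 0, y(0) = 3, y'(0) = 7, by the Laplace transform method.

L{y''} + 49L{y} = 0. s²Y - 3s - 7 + 49Y = 0. Y(s² + 49) = 3s + 7. Y = (3s + 7)/(s² + 49). Inverting: y(t) = 3cos(7t) + sin(7t)

Final answer: y(t) = 3cos(7t) + sin(7t)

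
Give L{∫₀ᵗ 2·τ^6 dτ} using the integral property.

L{∫₀ᵗ f(τ)dτ} = F(s)/s with f(t) = 2t^6. F(s) = 1440/s^7, so L{∫₀ᵗ 2·τ^6 dτ} = (1440/s^7)/s = 1440/s^8. (Check: ∫₀ᵗ 2·τ^6 dτ = 2t^7/7.)

Final answer: 1440/s^8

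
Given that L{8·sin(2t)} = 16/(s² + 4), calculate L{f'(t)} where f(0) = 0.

L{f'(t)} = s·F(s) - f(0) = s·16/(s² + 4) - 0 = 16s/(s² + 4)

Final answer: 16s/(s² + 4)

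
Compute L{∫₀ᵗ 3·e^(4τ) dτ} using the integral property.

L{∫₀ᵗ f(τ)dτ} = F(s)/s with F(s) = 3/(s-4), so L{∫₀ᵗ 3·e^(4τ) dτ} = 3/(s(s-4))

Final answer: 3/(s(s-4))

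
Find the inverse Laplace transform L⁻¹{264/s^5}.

L⁻¹{n!/s^(n+1)} = t^n with n=4. So L⁻¹{24/s^5} = t^4, and L⁻¹{264/s^5} = (264/24)·t^4 = 11·t^4

Final answer: 11·t^4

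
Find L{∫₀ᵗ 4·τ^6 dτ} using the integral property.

L{∫₀ᵗ f(τ)dτ} = F(s)/s with f(t) = 4t^6. F(s) = 2880/s^7, so L{∫₀ᵗ 4·τ^6 dτ} = (2880/s^7)/s = 2880/s^8. (Check: ∫₀ᵗ 4·τ^6 dτ = 4t^7/7.)

Final answer: 2880/s^8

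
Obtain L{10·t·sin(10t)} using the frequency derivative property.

L{sin(10t)} = 10/(s² + 100). By L{t·f(t)} = -F'(s): -d/ds[10/(s² + 100)] = -(10)·(-2s)/(s² + 100)² = 20s/(s² + 100)². Then L{10·t·sin(10t)} = 10·20s/(s² + 100)² = 200s/(s² + 100)²

Final answer: 200s/(s² + 100)²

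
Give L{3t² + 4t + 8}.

L{3t² + 4t + 8} = 3·2/s³ + 4/s² + 8/s = 6/s³ + 4/s² + 8/s

Final answer: 6/s³ + 4/s² + 8/s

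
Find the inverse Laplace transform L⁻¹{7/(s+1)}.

L⁻¹{1/(s-a)} = e^(at), so L⁻¹{1/(s+1)} = e^(-t), and L⁻¹{7/(s+1)} = 7·e^(-t)

Final answer: 7·e^(-t)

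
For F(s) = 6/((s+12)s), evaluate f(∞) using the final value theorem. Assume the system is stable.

f(∞) = lim_{s→0} sF(s) = lim_{s→0} 6/(s+12) = 1/2

Final answer: 1/2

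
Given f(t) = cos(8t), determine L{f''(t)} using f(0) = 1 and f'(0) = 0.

F(s) = s/(s² + 64). L{f''(t)} = s²F(s) - sf(0) - f'(0) = s³/(s² + 64) - s = (s³ - s(s² + 64))/(s² + 64) = -64s/(s² + 64)

Final answer: -64s/(s² + 64)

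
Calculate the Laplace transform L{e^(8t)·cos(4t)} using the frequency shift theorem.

Frequency shift: L{e^(at)f(t)} = F(s-a). L{e^(8t)·cos(4t)} = (s-8)/((s-8)² + 16)

Final answer: (s-8)/((s-8)² + 16)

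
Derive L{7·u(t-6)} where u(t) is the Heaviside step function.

L{u(t-a)} = e^(-as)/s. Here a=6, so L{u(t-6)} = e^(-6s)/s, and L{7·u(t-6)} = 7·e^(-6s)/s

Final answer: 7·e^(-6s)/s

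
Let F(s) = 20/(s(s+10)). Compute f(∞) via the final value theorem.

f(∞) = lim_{s→0} s·20/(s(s+10)) = lim_{s→0} 20/(s+10) = 20/10 = 2

Final answer: 2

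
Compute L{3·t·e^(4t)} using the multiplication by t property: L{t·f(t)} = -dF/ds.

Using L{t^n·e^(at)} = n!/(s-a)^(n+1), L{t·e^(4t)} = 1/(s-4)^2, so L{3·t·e^(4t)} = 3·1/(s-4)^2 = 3/(s-4)^2

Final answer: 3/(s-4)^2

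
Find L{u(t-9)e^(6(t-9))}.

u(t-a)f(t-a) with f(t)=e^(6t). L{e^(6t)} = 1/(s-6). By time shift: e^(-9s)/(s-6)

Final answer: e^(-9s)/(s-6)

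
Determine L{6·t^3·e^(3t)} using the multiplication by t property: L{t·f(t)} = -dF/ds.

Using L{t^n·e^(at)} = n!/(s-a)^(n+1), L{t^3·e^(3t)} = 6/(s-3)^4, so L{6·t^3·e^(3t)} = 6·6/(s-3)^4 = 36/(s-3)^4

Final answer: 36/(s-3)^4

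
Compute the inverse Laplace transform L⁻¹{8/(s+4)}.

L⁻¹{1/(s-a)} = e^(at), so L⁻¹{1/(s+4)} = e^(-4t), and L⁻¹{8/(s+4)} = 8·e^(-4t)

Final answer: 8·e^(-4t)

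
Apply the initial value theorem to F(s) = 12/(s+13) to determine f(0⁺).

f(0⁺) = lim_{s→∞} s·12/(s+13) = lim_{s→∞} 12s/(s+13) = 12

Final answer: 12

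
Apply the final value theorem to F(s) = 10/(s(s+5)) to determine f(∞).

f(∞) = lim_{s→0} s·10/(s(s+5)) = lim_{s→0} 10/(s+5) = 10/5 = 2

Final answer: 2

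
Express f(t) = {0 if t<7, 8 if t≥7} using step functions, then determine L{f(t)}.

f(t) = 8·u(t-7). L{u(t-7)} = e^(-7s)/s, so L{f(t)} = 8·e^(-7s)/s

Final answer: 8·e^(-7s)/s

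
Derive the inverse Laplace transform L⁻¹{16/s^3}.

L⁻¹{n!/s^(n+1)} = t^n with n=2. So L⁻¹{2/s^3} = t^2, and L⁻¹{16/s^3} = (16/2)·t^2 = 8·t^2

Final answer: 8·t^2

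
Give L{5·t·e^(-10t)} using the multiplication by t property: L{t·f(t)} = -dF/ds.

Using L{t^n·e^(at)} = n!/(s-a)^(n+1), L{t·e^(-10t)} = 1/(s+10)^2, so L{5·t·e^(-10t)} = 5·1/(s+10)^2 = 5/(s+10)^2

Final answer: 5/(s+10)^2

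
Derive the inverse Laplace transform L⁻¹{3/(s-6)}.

L⁻¹{1/(s-a)} = e^(at), so L⁻¹{1/(s-6)} = e^(6t), and L⁻¹{3/(s-6)} = 3·e^(6t)

Final answer: 3·e^(6t)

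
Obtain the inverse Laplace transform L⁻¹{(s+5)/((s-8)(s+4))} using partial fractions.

Using partial fractions, f(t) = (13e^(8t) - e^(-4t))/12

Final answer: (13e^(8t) - e^(-4t))/12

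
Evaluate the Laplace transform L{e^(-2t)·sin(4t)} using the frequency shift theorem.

Frequency shift: L{e^(at)f(t)} = F(s-a). L{e^(-2t)·sin(4t)} = 4/((s+2)² + 16)

Final answer: 4/((s+2)² + 16)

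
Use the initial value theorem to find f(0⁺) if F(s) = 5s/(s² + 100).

f(0⁺) = lim_{s→∞} s·5s/(s² + 100) = lim_{s→∞} 5s²/(s² + 100) = 5

Final answer: 5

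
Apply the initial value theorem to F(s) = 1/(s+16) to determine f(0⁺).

f(0⁺) = lim_{s→∞} s·1/(s+16) = lim_{s→∞} s/(s+16) = 1

Final answer: 1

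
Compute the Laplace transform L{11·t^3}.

L{t^n} = n!/s^(n+1), so L{t^3} = 6/s^4. Then L{11·t^3} = 11·6/s^4 = 66/s^4

Final answer: 66/s^4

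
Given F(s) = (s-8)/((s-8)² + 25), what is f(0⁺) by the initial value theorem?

f(0⁺) = lim_{s→∞} sF(s) = lim_{s→∞} s(s-8)/((s-8)² + 25) = 1

Final answer: 1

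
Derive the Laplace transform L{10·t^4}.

L{t^n} = n!/s^(n+1), so L{t^4} = 24/s^5. Then L{10·t^4} = 10·24/s^5 = 240/s^5

Final answer: 240/s^5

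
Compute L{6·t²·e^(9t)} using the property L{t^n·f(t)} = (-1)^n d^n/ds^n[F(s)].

L{e^(9t)} = 1/(s-9). d/ds[1/(s-9)] = -1/(s-9)². d²/ds²[1/(s-9)] = 2/(s-9)³. So L{t²·e^(9t)} = (-1)² · 2/(s-9)³ = 2/(s-9)³. Then L{6·t²·e^(9t)} = 6·2/(s-9)³ = 12/(s-9)³

Final answer: 12/(s-9)³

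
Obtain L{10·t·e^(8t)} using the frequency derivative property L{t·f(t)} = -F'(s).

L{e^(8t)} = 1/(s-8). By frequency derivative: L{t·e^(8t)} = -d/ds[1/(s-8)] = -(-1)/(s-8)² = 1/(s-8)². Then L{10·t·e^(8t)} = 10·1/(s-8)² = 10/(s-8)²

Final answer: 10/(s-8)²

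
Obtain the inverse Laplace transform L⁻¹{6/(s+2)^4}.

L⁻¹{n!/(s-a)^(n+1)} = t^n·e^(at), so L⁻¹{6/(s+2)^4} = t^3·e^(-2t)

Final answer: t^3·e^(-2t)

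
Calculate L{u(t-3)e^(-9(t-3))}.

u(t-a)f(t-a) with f(t)=e^(-9t). L{e^(-9t)} = 1/(s+9). By time shift: e^(-3s)/(s+9)

Final answer: e^(-3s)/(s+9)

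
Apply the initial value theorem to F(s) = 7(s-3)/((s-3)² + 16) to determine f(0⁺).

f(0⁺) = lim_{s→∞} sF(s) = lim_{s→∞} 7s(s-3)/((s-3)² + 16) = 7

Final answer: 7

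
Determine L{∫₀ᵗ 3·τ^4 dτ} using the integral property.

L{∫₀ᵗ f(τ)dτ} = F(s)/s with f(t) = 3t^4. F(s) = 72/s^5, so L{∫₀ᵗ 3·τ^4 dτ} = (72/s^5)/s = 72/s^6. (Check: ∫₀ᵗ 3·τ^4 dτ = 3t^5/5.)

Final answer: 72/s^6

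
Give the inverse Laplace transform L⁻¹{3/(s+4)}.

L⁻¹{1/(s-a)} = e^(at), so L⁻¹{1/(s+4)} = e^(-4t), and L⁻¹{3/(s+4)} = 3·e^(-4t)

Final answer: 3·e^(-4t)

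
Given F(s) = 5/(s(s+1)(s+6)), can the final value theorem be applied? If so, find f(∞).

Poles of sF(s) = 5/((s+1)(s+6)) are at s = -1 and s = -6, both in the left half-plane. Theorem applies. f(∞) = lim_{s→0} sF(s) = 5/(1·6) = 5/6

Final answer: 5/6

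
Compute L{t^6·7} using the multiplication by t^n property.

L{7} = 7/s. d^1/ds^1[1/s] = -1/s². d^2/ds^2[1/s] = 2/s^3. d^3/ds^3[1/s] = -6/s^4. d^4/ds^4[1/s] = 24/s^5. d^5/ds^5[1/s] = -120/s^6. d^6/ds^6[1/s] = 720/s^7. So L{t^6} = (-1)^{6}·720/s^7 = 720/s^7. Then L{t^6·7} = 7·720/s^7 = 5040/s^7

Final answer: 5040/s^7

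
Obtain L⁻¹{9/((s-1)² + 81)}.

Form: b/((s-a)² + b²) → e^(at)sin(bt). With a=1, b=9

Final answer: e^t·sin(9t)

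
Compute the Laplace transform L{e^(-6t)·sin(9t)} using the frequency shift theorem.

Frequency shift: L{e^(at)f(t)} = F(s-a). L{e^(-6t)·sin(9t)} = 9/((s+6)² + 81)

Final answer: 9/((s+6)² + 81)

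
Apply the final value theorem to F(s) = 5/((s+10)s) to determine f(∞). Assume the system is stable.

f(∞) = lim_{s→0} sF(s) = lim_{s→0} 5/(s+10) = 1/2

Final answer: 1/2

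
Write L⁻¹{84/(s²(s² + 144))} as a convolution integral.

84/(s²(s² + 144)) = (1/s²)·(84/(s² + 144)) = L{t}·L{7·sin(12t)}. So f(t) = t*(7·sin(12t)) = ∫₀ᵗ 7τ·sin(12(t-τ)) dτ

Final answer: ∫₀ᵗ 7τ·sin(12(t-τ)) dτ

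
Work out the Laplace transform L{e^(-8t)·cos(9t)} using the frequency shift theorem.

Frequency shift: L{e^(at)f(t)} = F(s-a). L{e^(-8t)·cos(9t)} = (s+8)/((s+8)² + 81)

Final answer: (s+8)/((s+8)² + 81)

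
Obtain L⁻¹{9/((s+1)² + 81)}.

Form: b/((s-a)² + b²) → e^(at)sin(bt). With a=-1, b=9

Final answer: e^(-t)·sin(9t)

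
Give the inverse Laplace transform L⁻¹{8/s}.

L⁻¹{c/s} = c, so L⁻¹{8/s} = 8

Final answer: 8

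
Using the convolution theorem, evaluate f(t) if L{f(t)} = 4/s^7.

4/s^7 = (4/s)·(1/s^6) = L{4}·L{t^5/120}. By convolution, f(t) = 4*t^5/120 = ∫₀ᵗ 4·τ^5/120 dτ = 4·t^6/720

Final answer: 4·t^6/720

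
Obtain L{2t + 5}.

L{2t + 5} = 2·L{t} + 5·L{1} = 2/s² + 5/s

Final answer: 2/s² + 5/s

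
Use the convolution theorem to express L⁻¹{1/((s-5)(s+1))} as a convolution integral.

1/((s-5)(s+1)) = (1/(s-5))·(1/(s+1)) = L{e^(5t)}·L{e^(-t)}. So f(t) = e^(5t)*e^(-t) = ∫₀ᵗ e^(5τ)·e^(-(t-τ)) dτ

Final answer: ∫₀ᵗ e^(5τ)·e^(-(t-τ)) dτ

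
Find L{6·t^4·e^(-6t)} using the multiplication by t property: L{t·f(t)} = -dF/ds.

Using L{t^n·e^(at)} = n!/(s-a)^(n+1), L{t^4·e^(-6t)} = 24/(s+6)^5, so L{6·t^4·e^(-6t)} = 6·24/(s+6)^5 = 144/(s+6)^5

Final answer: 144/(s+6)^5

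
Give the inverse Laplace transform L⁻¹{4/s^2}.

L⁻¹{n!/s^(n+1)} = t^n with n=1. So L⁻¹{1/s^2} = t, and L⁻¹{4/s^2} = (4/1)·t = 4·t

Final answer: 4·t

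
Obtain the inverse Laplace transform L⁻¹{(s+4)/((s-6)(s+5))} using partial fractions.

Using partial fractions, f(t) = (10e^(6t) + e^(-5t))/11

Final answer: (10e^(6t) + e^(-5t))/11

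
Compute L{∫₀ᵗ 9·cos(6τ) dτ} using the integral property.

L{∫₀ᵗ f(τ)dτ} = F(s)/s with F(s) = 9s/(s² + 36), so the result is (9s/(s² + 36))/s = 9/(s² + 36)

Final answer: 9/(s² + 36)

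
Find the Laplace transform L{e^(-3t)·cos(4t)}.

L{e^(at)·cos(ωt)} = (s-a)/((s-a)² + ω²), so L{e^(-3t)·cos(4t)} = (s+3)/((s+3)² + 16)

Final answer: (s+3)/((s+3)² + 16)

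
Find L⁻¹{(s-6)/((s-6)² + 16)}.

Using frequency shift: L⁻¹{(s-a)/((s-a)² + b²)} = e^(at)cos(bt). Here a=6, b=4

Final answer: e^(6t)·cos(4t)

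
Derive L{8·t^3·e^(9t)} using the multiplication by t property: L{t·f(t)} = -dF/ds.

Using L{t^n·e^(at)} = n!/(s-a)^(n+1), L{t^3·e^(9t)} = 6/(s-9)^4, so L{8·t^3·e^(9t)} = 8·6/(s-9)^4 = 48/(s-9)^4

Final answer: 48/(s-9)^4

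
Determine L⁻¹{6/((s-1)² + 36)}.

Form: b/((s-a)² + b²) → e^(at)sin(bt). With a=1, b=6

Final answer: e^t·sin(6t)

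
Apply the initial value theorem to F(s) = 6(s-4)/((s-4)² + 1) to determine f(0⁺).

f(0⁺) = lim_{s→∞} sF(s) = lim_{s→∞} 6s(s-4)/((s-4)² + 1) = 6

Final answer: 6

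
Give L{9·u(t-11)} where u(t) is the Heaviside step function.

L{u(t-a)} = e^(-as)/s. Here a=11, so L{u(t-11)} = e^(-11s)/s, and L{9·u(t-11)} = 9·e^(-11s)/s

Final answer: 9·e^(-11s)/s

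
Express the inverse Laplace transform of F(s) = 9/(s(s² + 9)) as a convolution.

9/(s(s² + 9)) = (1/s)·(9/(s² + 9)) = L{1}·L{3·sin(3t)}. So f(t) = 1*(3·sin(3t)) = ∫₀ᵗ 3·sin(3τ) dτ

Final answer: ∫₀ᵗ 3·sin(3τ) dτ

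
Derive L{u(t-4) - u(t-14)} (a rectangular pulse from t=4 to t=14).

L{u(t-a)} = e^(-as)/s. L{u(t-4) - u(t-14)} = (e^(-4s) - e^(-14s))/s

Final answer: (e^(-4s) - e^(-14s))/s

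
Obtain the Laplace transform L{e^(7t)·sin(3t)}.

L{e^(at)·sin(ωt)} = ω/((s-a)² + ω²), so L{e^(7t)·sin(3t)} = 3/((s-7)² + 9)

Final answer: 3/((s-7)² + 9)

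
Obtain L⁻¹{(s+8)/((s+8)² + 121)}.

Using frequency shift: L⁻¹{(s-a)/((s-a)² + b²)} = e^(at)cos(bt). Here a=-8, b=11

Final answer: e^(-8t)·cos(11t)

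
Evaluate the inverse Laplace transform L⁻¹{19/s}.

L⁻¹{c/s} = c, so L⁻¹{19/s} = 19

Final answer: 19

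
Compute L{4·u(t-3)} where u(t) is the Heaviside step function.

L{u(t-a)} = e^(-as)/s. Here a=3, so L{u(t-3)} = e^(-3s)/s, and L{4·u(t-3)} = 4·e^(-3s)/s

Final answer: 4·e^(-3s)/s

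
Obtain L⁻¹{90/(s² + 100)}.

This is the form c·a/(s² + a²) with a = 10, c = 9. L⁻¹ = 9·sin(10t)

Final answer: 9·sin(10t)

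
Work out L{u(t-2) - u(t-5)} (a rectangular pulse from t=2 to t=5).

L{u(t-a)} = e^(-as)/s. L{u(t-2) - u(t-5)} = (e^(-2s) - e^(-5s))/s

Final answer: (e^(-2s) - e^(-5s))/s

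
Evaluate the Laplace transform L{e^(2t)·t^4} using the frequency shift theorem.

L{e^(at)·t^n} = n!/(s-a)^(n+1), so L{e^(2t)·t^4} = 24/(s-2)^5

Final answer: 24/(s-2)^5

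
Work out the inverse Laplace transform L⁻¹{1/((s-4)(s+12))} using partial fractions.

Decompose: A/(s-4) + B/(s+12). A = 1/16, B = -1/16. f(t) = (e^(4t) - e^(-12t))/16

Final answer: (e^(4t) - e^(-12t))/16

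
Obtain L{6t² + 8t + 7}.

L{6t² + 8t + 7} = 6·2/s³ + 8/s² + 7/s = 12/s³ + 8/s² + 7/s

Final answer: 12/s³ + 8/s² + 7/s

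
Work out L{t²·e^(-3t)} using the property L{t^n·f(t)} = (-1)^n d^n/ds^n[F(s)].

L{e^(-3t)} = 1/(s+3). d/ds[1/(s+3)] = -1/(s+3)². d²/ds²[1/(s+3)] = 2/(s+3)³. So L{t²·e^(-3t)} = (-1)² · 2/(s+3)³ = 2/(s+3)³

Final answer: 2/(s+3)³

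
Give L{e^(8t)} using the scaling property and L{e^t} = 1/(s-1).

Using L{f(at)} = (1/a)F(s/a) with a=8 and f(t) = e^t: L{e^(8t)} = (1/8) · 1/((s/8)-1) = (1/8) · 8/(s-8) = 1/(s-8)

Final answer: 1/(s-8)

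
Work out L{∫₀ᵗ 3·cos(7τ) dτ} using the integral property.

L{∫₀ᵗ f(τ)dτ} = F(s)/s with F(s) = 3s/(s² + 49), so the result is (3s/(s² + 49))/s = 3/(s² + 49)

Final answer: 3/(s² + 49)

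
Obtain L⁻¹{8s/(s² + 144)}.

This is the form c·s/(s² + a²) with a = 12, c = 8. L⁻¹ = 8·cos(12t)

Final answer: 8·cos(12t)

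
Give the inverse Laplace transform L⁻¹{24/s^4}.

L⁻¹{n!/s^(n+1)} = t^n with n=3. So L⁻¹{6/s^4} = t^3, and L⁻¹{24/s^4} = (24/6)·t^3 = 4·t^3

Final answer: 4·t^3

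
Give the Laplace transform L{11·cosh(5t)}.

L{cosh(ωt)} = s/(s² - ω²), so L{cosh(5t)} = s/(s² - 25). Then L{11·cosh(5t)} = 11·s/(s² - 25) = 11s/(s² - 25)

Final answer: 11s/(s² - 25)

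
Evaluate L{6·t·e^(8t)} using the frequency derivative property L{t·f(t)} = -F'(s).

L{e^(8t)} = 1/(s-8). By frequency derivative: L{t·e^(8t)} = -d/ds[1/(s-8)] = -(-1)/(s-8)² = 1/(s-8)². Then L{6·t·e^(8t)} = 6·1/(s-8)² = 6/(s-8)²

Final answer: 6/(s-8)²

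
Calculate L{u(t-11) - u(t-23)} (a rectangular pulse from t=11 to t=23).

L{u(t-a)} = e^(-as)/s. L{u(t-11) - u(t-23)} = (e^(-11s) - e^(-23s))/s

Final answer: (e^(-11s) - e^(-23s))/s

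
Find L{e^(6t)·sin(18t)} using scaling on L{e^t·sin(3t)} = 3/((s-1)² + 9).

Scaling with a=6: L{e^(6t)·sin(18t)} = (1/6) · 3/((s/6-1)² + 9). Simplifying: 18/((s-6)² + 324)

Final answer: 18/((s-6)² + 324)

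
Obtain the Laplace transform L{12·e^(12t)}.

L{e^(at)} = 1/(s-a), so L{e^(12t)} = 1/(s-12). Then L{12·e^(12t)} = 12/(s-12)

Final answer: 12/(s-12)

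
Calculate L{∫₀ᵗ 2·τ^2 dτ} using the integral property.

L{∫₀ᵗ f(τ)dτ} = F(s)/s with f(t) = 2t^2. F(s) = 4/s^3, so L{∫₀ᵗ 2·τ^2 dτ} = (4/s^3)/s = 4/s^4. (Check: ∫₀ᵗ 2·τ^2 dτ = 2t^3/3.)

Final answer: 4/s^4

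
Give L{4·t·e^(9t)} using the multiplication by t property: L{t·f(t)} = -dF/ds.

Using L{t^n·e^(at)} = n!/(s-a)^(n+1), L{t·e^(9t)} = 1/(s-9)^2, so L{4·t·e^(9t)} = 4·1/(s-9)^2 = 4/(s-9)^2

Final answer: 4/(s-9)^2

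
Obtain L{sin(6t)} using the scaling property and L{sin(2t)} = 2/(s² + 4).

Using L{f(at)} = (1/a)F(s/a) with a=3: L{sin(6t)} = (1/3) · 2/((s/3)² + 4) = (1/3) · 2·9/(s² + 36) = 6/(s² + 36)

Final answer: 6/(s² + 36)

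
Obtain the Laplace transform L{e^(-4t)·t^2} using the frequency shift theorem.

L{e^(at)·t^n} = n!/(s-a)^(n+1), so L{e^(-4t)·t^2} = 2/(s+4)^3

Final answer: 2/(s+4)^3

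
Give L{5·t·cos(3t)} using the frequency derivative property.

L{cos(3t)} = s/(s² + 9). Derivative: d/ds[s/(s² + 9)] = [(s² + 9) - s·2s]/(s² + 9)² = (9 - s²)/(s² + 9)². So L{t·cos(3t)} = -F'(s) = (s² - 9)/(s² + 9)². Then L{5·t·cos(3t)} = 5·(s² - 9)/(s² + 9)²

Final answer: 5·(s² - 9)/(s² + 9)²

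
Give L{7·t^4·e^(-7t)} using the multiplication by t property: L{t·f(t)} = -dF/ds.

Using L{t^n·e^(at)} = n!/(s-a)^(n+1), L{t^4·e^(-7t)} = 24/(s+7)^5, so L{7·t^4·e^(-7t)} = 7·24/(s+7)^5 = 168/(s+7)^5

Final answer: 168/(s+7)^5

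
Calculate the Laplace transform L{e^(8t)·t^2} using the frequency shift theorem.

L{e^(at)·t^n} = n!/(s-a)^(n+1), so L{e^(8t)·t^2} = 2/(s-8)^3

Final answer: 2/(s-8)^3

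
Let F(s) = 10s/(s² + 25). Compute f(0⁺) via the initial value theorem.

f(0⁺) = lim_{s→∞} s·10s/(s² + 25) = lim_{s→∞} 10s²/(s² + 25) = 10

Final answer: 10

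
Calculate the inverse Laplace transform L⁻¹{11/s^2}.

L⁻¹{n!/s^(n+1)} = t^n with n=1. So L⁻¹{1/s^2} = t, and L⁻¹{11/s^2} = (11/1)·t = 11·t

Final answer: 11·t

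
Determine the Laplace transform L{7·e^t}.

L{e^(at)} = 1/(s-a), so L{e^t} = 1/(s-1). Then L{7·e^t} = 7/(s-1)

Final answer: 7/(s-1)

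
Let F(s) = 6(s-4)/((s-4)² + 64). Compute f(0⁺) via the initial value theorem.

f(0⁺) = lim_{s→∞} sF(s) = lim_{s→∞} 6s(s-4)/((s-4)² + 64) = 6

Final answer: 6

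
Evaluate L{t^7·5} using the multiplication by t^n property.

L{5} = 5/s. d^1/ds^1[1/s] = -1/s². d^2/ds^2[1/s] = 2/s^3. d^3/ds^3[1/s] = -6/s^4. d^4/ds^4[1/s] = 24/s^5. d^5/ds^5[1/s] = -120/s^6. d^6/ds^6[1/s] = 720/s^7. d^7/ds^7[1/s] = -5040/s^8. So L{t^7} = (-1)^{7}·-5040/s^8 = 5040/s^8. Then L{t^7·5} = 5·5040/s^8 = 25200/s^8

Final answer: 25200/s^8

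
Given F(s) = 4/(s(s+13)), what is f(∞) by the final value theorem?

f(∞) = lim_{s→0} s·4/(s(s+13)) = lim_{s→0} 4/(s+13) = 4/13 = 4/13

Final answer: 4/13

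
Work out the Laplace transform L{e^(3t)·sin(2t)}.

L{e^(at)·sin(ωt)} = ω/((s-a)² + ω²), so L{e^(3t)·sin(2t)} = 2/((s-3)² + 4)

Final answer: 2/((s-3)² + 4)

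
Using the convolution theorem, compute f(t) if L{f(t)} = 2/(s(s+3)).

2/(s(s+3)) = (2/s)·(1/(s+3)) = L{2}·L{e^(-3t)}. By convolution, f(t) = 2*e^(-3t) = ∫₀ᵗ 2·e^(-3τ) dτ = 2·(1 - e^(-3t))/3

Final answer: 2·(1 - e^(-3t))/3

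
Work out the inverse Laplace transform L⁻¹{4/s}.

L⁻¹{c/s} = c, so L⁻¹{4/s} = 4

Final answer: 4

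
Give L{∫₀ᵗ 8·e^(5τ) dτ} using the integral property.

L{∫₀ᵗ f(τ)dτ} = F(s)/s with F(s) = 8/(s-5), so L{∫₀ᵗ 8·e^(5τ) dτ} = 8/(s(s-5))

Final answer: 8/(s(s-5))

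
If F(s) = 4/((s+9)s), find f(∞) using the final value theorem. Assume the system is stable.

f(∞) = lim_{s→0} sF(s) = lim_{s→0} 4/(s+9) = 4/9

Final answer: 4/9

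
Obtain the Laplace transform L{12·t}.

L{t^n} = n!/s^(n+1), so L{t} = 1/s^2. Then L{12·t} = 12·1/s^2 = 12/s^2

Final answer: 12/s^2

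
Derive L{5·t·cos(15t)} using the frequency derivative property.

L{cos(15t)} = s/(s² + 225). Derivative: d/ds[s/(s² + 225)] = [(s² + 225) - s·2s]/(s² + 225)² = (225 - s²)/(s² + 225)². So L{t·cos(15t)} = -F'(s) = (s² - 225)/(s² + 225)². Then L{5·t·cos(15t)} = 5·(s² - 225)/(s² + 225)²

Final answer: 5·(s² - 225)/(s² + 225)²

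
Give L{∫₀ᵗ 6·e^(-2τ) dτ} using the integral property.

L{∫₀ᵗ f(τ)dτ} = F(s)/s with F(s) = 6/(s+2), so L{∫₀ᵗ 6·e^(-2τ) dτ} = 6/(s(s+2))

Final answer: 6/(s(s+2))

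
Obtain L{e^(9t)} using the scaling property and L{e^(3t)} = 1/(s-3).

Using L{f(at)} = (1/a)F(s/a) with a=3 and f(t) = e^(3t): L{e^(9t)} = (1/3) · 1/((s/3)-3) = (1/3) · 3/(s-9) = 1/(s-9)

Final answer: 1/(s-9)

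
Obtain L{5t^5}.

L{t^n} = n!/s^(n+1). So L{5t^5} = 5·5!/s^6 = 600/s^6

Final answer: 600/s^6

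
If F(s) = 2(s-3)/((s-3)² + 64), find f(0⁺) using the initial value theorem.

f(0⁺) = lim_{s→∞} sF(s) = lim_{s→∞} 2s(s-3)/((s-3)² + 64) = 2

Final answer: 2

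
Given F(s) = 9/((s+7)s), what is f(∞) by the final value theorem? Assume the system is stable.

f(∞) = lim_{s→0} sF(s) = lim_{s→0} 9/(s+7) = 9/7

Final answer: 9/7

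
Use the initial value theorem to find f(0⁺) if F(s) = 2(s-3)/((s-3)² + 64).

f(0⁺) = lim_{s→∞} sF(s) = lim_{s→∞} 2s(s-3)/((s-3)² + 64) = 2

Final answer: 2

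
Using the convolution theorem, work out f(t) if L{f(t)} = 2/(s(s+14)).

2/(s(s+14)) = (2/s)·(1/(s+14)) = L{2}·L{e^(-14t)}. By convolution, f(t) = 2*e^(-14t) = ∫₀ᵗ 2·e^(-14τ) dτ = 2·(1 - e^(-14t))/14

Final answer: 2·(1 - e^(-14t))/14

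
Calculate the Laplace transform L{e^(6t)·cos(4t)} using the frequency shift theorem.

Frequency shift: L{e^(at)f(t)} = F(s-a). L{e^(6t)·cos(4t)} = (s-6)/((s-6)² + 16)

Final answer: (s-6)/((s-6)² + 16)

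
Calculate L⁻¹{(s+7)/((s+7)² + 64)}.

Using frequency shift: L⁻¹{(s-a)/((s-a)² + b²)} = e^(at)cos(bt). Here a=-7, b=8

Final answer: e^(-7t)·cos(8t)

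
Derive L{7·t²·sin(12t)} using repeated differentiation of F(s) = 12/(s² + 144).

F(s) = 12/(s² + 144). F'(s) = -24s/(s² + 144)². F''(s) = -24(144 - 3s²)/(s² + 144)³ = (72s² - 3456)/(s² + 144)³. So L{t²·sin(12t)} = (-1)² F''(s) = (72s² - 3456)/(s² + 144)³. Then L{7·t²·sin(12t)} = 7·(72s² - 3456)/(s² + 144)³ = (504s² - 24192)/(s² + 144)³

Final answer: (504s² - 24192)/(s² + 144)³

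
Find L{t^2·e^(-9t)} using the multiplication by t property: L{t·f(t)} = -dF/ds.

Using L{t^n·e^(at)} = n!/(s-a)^(n+1), L{t^2·e^(-9t)} = 2/(s+9)^3

Final answer: 2/(s+9)^3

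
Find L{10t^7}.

L{t^n} = n!/s^(n+1). So L{10t^7} = 10·7!/s^8 = 50400/s^8

Final answer: 50400/s^8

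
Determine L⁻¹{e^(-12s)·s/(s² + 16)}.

L⁻¹{s/(s² + 16)} = cos(4t). By the time shift theorem, L⁻¹{e^(-as)F(s)} = u(t-a)f(t-a) with a=12, so L⁻¹{e^(-12s)·s/(s² + 16)} = u(t-12)·cos(4(t-12))

Final answer: u(t-12)·cos(4(t-12))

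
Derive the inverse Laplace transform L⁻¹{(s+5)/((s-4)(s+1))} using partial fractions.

Using partial fractions, f(t) = (9e^(4t) - 4e^(-t))/5

Final answer: (9e^(4t) - 4e^(-t))/5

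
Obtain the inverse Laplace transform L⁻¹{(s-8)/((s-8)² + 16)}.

Using frequency shift, L⁻¹{(s-8)/((s-8)² + 16)} = e^(8t)·cos(4t)

Final answer: e^(8t)·cos(4t)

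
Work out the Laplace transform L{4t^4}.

L{4t^4} = 4 · L{t^4} = 4 · 24/s^5 = 96/s^5

Final answer: 96/s^5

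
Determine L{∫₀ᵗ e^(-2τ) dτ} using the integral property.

L{∫₀ᵗ f(τ)dτ} = F(s)/s with F(s) = 1/(s+2), so L{∫₀ᵗ e^(-2τ) dτ} = 1/(s(s+2))

Final answer: 1/(s(s+2))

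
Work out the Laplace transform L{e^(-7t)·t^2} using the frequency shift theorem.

L{e^(at)·t^n} = n!/(s-a)^(n+1), so L{e^(-7t)·t^2} = 2/(s+7)^3

Final answer: 2/(s+7)^3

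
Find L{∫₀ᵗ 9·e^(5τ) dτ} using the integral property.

L{∫₀ᵗ f(τ)dτ} = F(s)/s with F(s) = 9/(s-5), so L{∫₀ᵗ 9·e^(5τ) dτ} = 9/(s(s-5))

Final answer: 9/(s(s-5))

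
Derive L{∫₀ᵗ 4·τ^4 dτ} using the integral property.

L{∫₀ᵗ f(τ)dτ} = F(s)/s with f(t) = 4t^4. F(s) = 96/s^5, so L{∫₀ᵗ 4·τ^4 dτ} = (96/s^5)/s = 96/s^6. (Check: ∫₀ᵗ 4·τ^4 dτ = 4t^5/5.)

Final answer: 96/s^6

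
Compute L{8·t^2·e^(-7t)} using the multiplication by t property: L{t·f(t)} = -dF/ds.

Using L{t^n·e^(at)} = n!/(s-a)^(n+1), L{t^2·e^(-7t)} = 2/(s+7)^3, so L{8·t^2·e^(-7t)} = 8·2/(s+7)^3 = 16/(s+7)^3

Final answer: 16/(s+7)^3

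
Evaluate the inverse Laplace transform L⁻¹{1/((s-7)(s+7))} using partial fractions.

Decompose: A/(s-7) + B/(s+7). A = 1/14, B = -1/14. f(t) = (e^(7t) - e^(-7t))/14

Final answer: (e^(7t) - e^(-7t))/14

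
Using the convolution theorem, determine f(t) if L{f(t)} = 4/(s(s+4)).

4/(s(s+4)) = (4/s)·(1/(s+4)) = L{4}·L{e^(-4t)}. By convolution, f(t) = 4*e^(-4t) = ∫₀ᵗ 4·e^(-4τ) dτ = 4·(1 - e^(-4t))/4

Final answer: 4·(1 - e^(-4t))/4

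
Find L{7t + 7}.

L{7t + 7} = 7·L{t} + 7·L{1} = 7/s² + 7/s

Final answer: 7/s² + 7/s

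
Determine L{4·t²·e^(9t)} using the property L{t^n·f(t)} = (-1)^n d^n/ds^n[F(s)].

L{e^(9t)} = 1/(s-9). d/ds[1/(s-9)] = -1/(s-9)². d²/ds²[1/(s-9)] = 2/(s-9)³. So L{t²·e^(9t)} = (-1)² · 2/(s-9)³ = 2/(s-9)³. Then L{4·t²·e^(9t)} = 4·2/(s-9)³ = 8/(s-9)³

Final answer: 8/(s-9)³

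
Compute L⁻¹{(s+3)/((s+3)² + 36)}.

Using frequency shift: L⁻¹{(s-a)/((s-a)² + b²)} = e^(at)cos(bt). Here a=-3, b=6

Final answer: e^(-3t)·cos(6t)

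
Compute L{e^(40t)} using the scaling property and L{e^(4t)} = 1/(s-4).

Using L{f(at)} = (1/a)F(s/a) with a=10 and f(t) = e^(4t): L{e^(40t)} = (1/10) · 1/((s/10)-4) = (1/10) · 10/(s-40) = 1/(s-40)

Final answer: 1/(s-40)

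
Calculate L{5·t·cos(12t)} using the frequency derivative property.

L{cos(12t)} = s/(s² + 144). Derivative: d/ds[s/(s² + 144)] = [(s² + 144) - s·2s]/(s² + 144)² = (144 - s²)/(s² + 144)². So L{t·cos(12t)} = -F'(s) = (s² - 144)/(s² + 144)². Then L{5·t·cos(12t)} = 5·(s² - 144)/(s² + 144)²

Final answer: 5·(s² - 144)/(s² + 144)²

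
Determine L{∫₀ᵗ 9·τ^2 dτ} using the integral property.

L{∫₀ᵗ f(τ)dτ} = F(s)/s with f(t) = 9t^2. F(s) = 18/s^3, so L{∫₀ᵗ 9·τ^2 dτ} = (18/s^3)/s = 18/s^4. (Check: ∫₀ᵗ 9·τ^2 dτ = 9t^3/3.)

Final answer: 18/s^4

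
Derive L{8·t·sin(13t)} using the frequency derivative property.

L{sin(13t)} = 13/(s² + 169). By L{t·f(t)} = -F'(s): -d/ds[13/(s² + 169)] = -(13)·(-2s)/(s² + 169)² = 26s/(s² + 169)². Then L{8·t·sin(13t)} = 8·26s/(s² + 169)² = 208s/(s² + 169)²

Final answer: 208s/(s² + 169)²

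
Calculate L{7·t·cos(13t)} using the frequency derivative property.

L{cos(13t)} = s/(s² + 169). Derivative: d/ds[s/(s² + 169)] = [(s² + 169) - s·2s]/(s² + 169)² = (169 - s²)/(s² + 169)². So L{t·cos(13t)} = -F'(s) = (s² - 169)/(s² + 169)². Then L{7·t·cos(13t)} = 7·(s² - 169)/(s² + 169)²

Final answer: 7·(s² - 169)/(s² + 169)²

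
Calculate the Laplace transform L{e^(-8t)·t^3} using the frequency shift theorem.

L{e^(at)·t^n} = n!/(s-a)^(n+1), so L{e^(-8t)·t^3} = 6/(s+8)^4

Final answer: 6/(s+8)^4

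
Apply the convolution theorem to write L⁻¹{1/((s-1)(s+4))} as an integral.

1/((s-1)(s+4)) = (1/(s-1))·(1/(s+4)) = L{e^t}·L{e^(-4t)}. So f(t) = e^t*e^(-4t) = ∫₀ᵗ e^(τ)·e^(-4(t-τ)) dτ

Final answer: ∫₀ᵗ e^(τ)·e^(-4(t-τ)) dτ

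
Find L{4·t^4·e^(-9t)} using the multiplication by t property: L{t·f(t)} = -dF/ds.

Using L{t^n·e^(at)} = n!/(s-a)^(n+1), L{t^4·e^(-9t)} = 24/(s+9)^5, so L{4·t^4·e^(-9t)} = 4·24/(s+9)^5 = 96/(s+9)^5

Final answer: 96/(s+9)^5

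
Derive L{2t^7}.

L{t^n} = n!/s^(n+1). So L{2t^7} = 2·7!/s^8 = 10080/s^8

Final answer: 10080/s^8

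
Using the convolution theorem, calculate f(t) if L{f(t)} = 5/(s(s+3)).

5/(s(s+3)) = (5/s)·(1/(s+3)) = L{5}·L{e^(-3t)}. By convolution, f(t) = 5*e^(-3t) = ∫₀ᵗ 5·e^(-3τ) dτ = 5·(1 - e^(-3t))/3

Final answer: 5·(1 - e^(-3t))/3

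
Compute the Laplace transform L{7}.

L{7} = 7 · L{1} = 7/s

Final answer: 7/s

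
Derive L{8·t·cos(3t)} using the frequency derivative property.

L{cos(3t)} = s/(s² + 9). Derivative: d/ds[s/(s² + 9)] = [(s² + 9) - s·2s]/(s² + 9)² = (9 - s²)/(s² + 9)². So L{t·cos(3t)} = -F'(s) = (s² - 9)/(s² + 9)². Then L{8·t·cos(3t)} = 8·(s² - 9)/(s² + 9)²

Final answer: 8·(s² - 9)/(s² + 9)²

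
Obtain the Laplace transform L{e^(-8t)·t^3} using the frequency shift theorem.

L{e^(at)·t^n} = n!/(s-a)^(n+1), so L{e^(-8t)·t^3} = 6/(s+8)^4

Final answer: 6/(s+8)^4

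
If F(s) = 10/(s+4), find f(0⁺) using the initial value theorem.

f(0⁺) = lim_{s→∞} s·10/(s+4) = lim_{s→∞} 10s/(s+4) = 10

Final answer: 10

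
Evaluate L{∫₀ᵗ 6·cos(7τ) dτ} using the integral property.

L{∫₀ᵗ f(τ)dτ} = F(s)/s with F(s) = 6s/(s² + 49), so the result is (6s/(s² + 49))/s = 6/(s² + 49)

Final answer: 6/(s² + 49)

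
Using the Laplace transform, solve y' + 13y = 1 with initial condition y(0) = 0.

sY + 13Y = 1/s. Y = 1/(s(s+13)). Partial fractions: Y = 1/13/s - 1/13/(s+13)

Final answer: y(t) = 1/13(1 - e^(-13t))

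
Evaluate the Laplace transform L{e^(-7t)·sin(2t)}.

L{e^(at)·sin(ωt)} = ω/((s-a)² + ω²), so L{e^(-7t)·sin(2t)} = 2/((s+7)² + 4)

Final answer: 2/((s+7)² + 4)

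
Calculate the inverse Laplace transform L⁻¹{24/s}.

L⁻¹{c/s} = c, so L⁻¹{24/s} = 24

Final answer: 24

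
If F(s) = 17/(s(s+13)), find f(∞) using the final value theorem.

f(∞) = lim_{s→0} s·17/(s(s+13)) = lim_{s→0} 17/(s+13) = 17/13 = 17/13

Final answer: 17/13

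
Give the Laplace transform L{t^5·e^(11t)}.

L{t^n·e^(at)} = n!/(s-a)^(n+1), so L{t^5·e^(11t)} = 120/(s-11)^6

Final answer: 120/(s-11)^6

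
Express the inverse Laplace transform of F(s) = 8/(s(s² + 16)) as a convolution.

8/(s(s² + 16)) = (1/s)·(8/(s² + 16)) = L{1}·L{2·sin(4t)}. So f(t) = 1*(2·sin(4t)) = ∫₀ᵗ 2·sin(4τ) dτ

Final answer: ∫₀ᵗ 2·sin(4τ) dτ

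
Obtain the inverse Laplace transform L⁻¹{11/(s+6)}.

L⁻¹{1/(s-a)} = e^(at), so L⁻¹{1/(s+6)} = e^(-6t), and L⁻¹{11/(s+6)} = 11·e^(-6t)

Final answer: 11·e^(-6t)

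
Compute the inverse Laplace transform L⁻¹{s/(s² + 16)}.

L⁻¹{s/(s² + 16)} = cos(4t)

Final answer: cos(4t)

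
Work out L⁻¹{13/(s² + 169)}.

This is the form c·a/(s² + a²) with a = 13. L⁻¹ = sin(13t)

Final answer: sin(13t)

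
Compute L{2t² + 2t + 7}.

L{2t² + 2t + 7} = 2·2/s³ + 2/s² + 7/s = 4/s³ + 2/s² + 7/s

Final answer: 4/s³ + 2/s² + 7/s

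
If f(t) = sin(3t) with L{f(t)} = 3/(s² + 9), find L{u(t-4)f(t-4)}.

Time shift theorem: L{u(t-a)f(t-a)} = e^(-as)F(s). Here a=4, F(s) = 3/(s² + 9), so L{u(t-4)f(t-4)} = e^(-4s)·3/(s² + 9)

Final answer: e^(-4s)·3/(s² + 9)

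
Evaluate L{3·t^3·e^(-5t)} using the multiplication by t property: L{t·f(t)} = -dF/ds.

Using L{t^n·e^(at)} = n!/(s-a)^(n+1), L{t^3·e^(-5t)} = 6/(s+5)^4, so L{3·t^3·e^(-5t)} = 3·6/(s+5)^4 = 18/(s+5)^4

Final answer: 18/(s+5)^4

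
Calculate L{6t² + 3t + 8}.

L{6t² + 3t + 8} = 6·2/s³ + 3/s² + 8/s = 12/s³ + 3/s² + 8/s

Final answer: 12/s³ + 3/s² + 8/s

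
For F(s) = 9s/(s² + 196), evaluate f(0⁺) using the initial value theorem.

f(0⁺) = lim_{s→∞} s·9s/(s² + 196) = lim_{s→∞} 9s²/(s² + 196) = 9

Final answer: 9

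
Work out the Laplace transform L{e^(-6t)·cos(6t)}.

L{e^(at)·cos(ωt)} = (s-a)/((s-a)² + ω²), so L{e^(-6t)·cos(6t)} = (s+6)/((s+6)² + 36)

Final answer: (s+6)/((s+6)² + 36)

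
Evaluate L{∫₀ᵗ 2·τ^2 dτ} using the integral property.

L{∫₀ᵗ f(τ)dτ} = F(s)/s with f(t) = 2t^2. F(s) = 4/s^3, so L{∫₀ᵗ 2·τ^2 dτ} = (4/s^3)/s = 4/s^4. (Check: ∫₀ᵗ 2·τ^2 dτ = 2t^3/3.)

Final answer: 4/s^4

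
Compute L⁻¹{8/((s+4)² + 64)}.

Form: b/((s-a)² + b²) → e^(at)sin(bt). With a=-4, b=8

Final answer: e^(-4t)·sin(8t)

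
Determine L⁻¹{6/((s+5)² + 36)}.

Form: b/((s-a)² + b²) → e^(at)sin(bt). With a=-5, b=6

Final answer: e^(-5t)·sin(6t)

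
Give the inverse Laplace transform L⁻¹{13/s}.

L⁻¹{c/s} = c, so L⁻¹{13/s} = 13

Final answer: 13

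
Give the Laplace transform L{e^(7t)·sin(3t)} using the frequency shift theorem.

Frequency shift: L{e^(at)f(t)} = F(s-a). L{e^(7t)·sin(3t)} = 3/((s-7)² + 9)

Final answer: 3/((s-7)² + 9)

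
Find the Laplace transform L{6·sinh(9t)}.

L{sinh(ωt)} = ω/(s² - ω²), so L{sinh(9t)} = 9/(s² - 81). Then L{6·sinh(9t)} = 6·9/(s² - 81) = 54/(s² - 81)

Final answer: 54/(s² - 81)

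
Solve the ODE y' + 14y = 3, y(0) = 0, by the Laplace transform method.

sY + 14Y = 3/s. Y = 3/(s(s+14)). Partial fractions: Y = 3/14/s - 3/14/(s+14)

Final answer: y(t) = 3/14(1 - e^(-14t))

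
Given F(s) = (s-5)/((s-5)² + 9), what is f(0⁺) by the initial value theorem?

f(0⁺) = lim_{s→∞} sF(s) = lim_{s→∞} s(s-5)/((s-5)² + 9) = 1

Final answer: 1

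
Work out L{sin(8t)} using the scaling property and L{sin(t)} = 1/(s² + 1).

Using L{f(at)} = (1/a)F(s/a) with a=8: L{sin(8t)} = (1/8) · 1/((s/8)² + 1) = (1/8) · 1·64/(s² + 64) = 8/(s² + 64)

Final answer: 8/(s² + 64)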